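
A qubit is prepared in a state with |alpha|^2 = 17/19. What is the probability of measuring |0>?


|alpha|^2 = 17/19 = 0.8947
|beta|^2 = 1 - 17/19 = 2/19 = 0.1053
P(|0>) = |alpha|^2 = 0.8947

0.8947


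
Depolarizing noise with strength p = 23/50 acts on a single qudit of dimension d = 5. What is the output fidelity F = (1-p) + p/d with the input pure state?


F = (1-p) + p/d
= (1 - 0.4600) + 0.4600/5
= 0.5400 + 0.0920
= 0.6320

0.6320


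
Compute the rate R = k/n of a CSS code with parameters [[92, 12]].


Code rate R = k/n
= 12/92
= 0.1304

0.1304


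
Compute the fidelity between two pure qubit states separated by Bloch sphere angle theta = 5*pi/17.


For states separated by angle theta on Bloch sphere:
F = cos^2(theta/2)
theta = 5*pi/17 = 0.9240
theta/2 = 0.4620
cos(theta/2) = 0.8952
F = 0.8013

0.8013


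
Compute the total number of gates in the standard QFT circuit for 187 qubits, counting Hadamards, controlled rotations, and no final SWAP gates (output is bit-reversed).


Hadamard gates: 187
Controlled rotations: n*(n-1)/2 = 187*186/2 = 17391
SWAP gates: 0 (omitted)
Total = 187 + 17391
= 17578

17578


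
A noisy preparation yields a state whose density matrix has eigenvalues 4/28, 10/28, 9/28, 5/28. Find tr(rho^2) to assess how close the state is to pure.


tr(rho^2) = sum of eigenvalues squared
= (4/28)^2 + (10/28)^2 + (9/28)^2 + (5/28)^2
= (16 + 100 + 81 + 25) / 784
= 222/784
= 0.2832

0.2832


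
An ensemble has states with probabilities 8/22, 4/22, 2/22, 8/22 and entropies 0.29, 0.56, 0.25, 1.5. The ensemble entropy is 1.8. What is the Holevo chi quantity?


chi = S(rho) - sum_i p_i * S(rho_i)
Weighted entropy = 8/22 * 0.29 + 4/22 * 0.56 + 2/22 * 0.25 + 8/22 * 1.5
= 0.7755
chi = 1.8 - 0.7755
= 1.0245

1.0245


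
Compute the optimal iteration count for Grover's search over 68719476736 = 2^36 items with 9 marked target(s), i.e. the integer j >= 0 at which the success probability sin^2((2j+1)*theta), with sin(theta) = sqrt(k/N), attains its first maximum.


After j Grover iterations the success probability is P(j) = sin^2((2j+1)*theta), where sin(theta) = sqrt(k/N).
N = 2^36 = 68719476736, k = 9
sin(theta) = sqrt(k/N) = 1.14440918e-05
theta = arcsin(sqrt(k/N)) = 1.14440918e-05 rad
P(j) reaches its first maximum when (2j+1)*theta is as close as possible to pi/2, i.e. j = round(pi/(4*theta) - 1/2).
pi/(4*theta) - 1/2 = 68628.6387
(For comparison, the common estimate pi/4 * sqrt(N/k) = 68629.1387; the exact maximiser is used here.)
Optimal iterations = 68629

68629


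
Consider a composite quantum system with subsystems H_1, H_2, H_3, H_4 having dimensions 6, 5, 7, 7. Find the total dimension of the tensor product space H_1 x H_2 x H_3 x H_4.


dim(H_1 x H_2 x H_3 x H_4) = 6 * 5 * 7 * 7
= 30 * 7 * 7
= 210 * 7
= 1470

1470


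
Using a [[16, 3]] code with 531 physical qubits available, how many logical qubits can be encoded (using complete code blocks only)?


Each code block uses 16 physical qubits for 3 logical qubit(s).
Number of complete blocks = floor(531 / 16) = 33
Logical qubits = 33 * 3
= 99

99


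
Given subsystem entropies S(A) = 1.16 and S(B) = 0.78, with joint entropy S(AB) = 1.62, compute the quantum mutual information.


I(A:B) = S(A) + S(B) - S(AB)
= 1.16 + 0.78 - 1.62
= 0.3200

0.3200


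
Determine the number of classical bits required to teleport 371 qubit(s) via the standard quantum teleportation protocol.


Quantum teleportation requires 2 classical bits per qubit teleported.
371 qubit(s) -> 2 * 371 = 742 classical bits

742


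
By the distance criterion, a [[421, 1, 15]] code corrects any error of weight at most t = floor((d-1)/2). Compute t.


Code parameters: [[421, 1, 15]], distance d = 15.
Number of correctable errors = floor((d-1)/2)
= floor((15 - 1)/2)
= floor(14/2)
= 7

7


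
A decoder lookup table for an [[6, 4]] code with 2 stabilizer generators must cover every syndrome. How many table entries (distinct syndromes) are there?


Each stabilizer generator gives a binary (+1 or -1) measurement outcome.
With 2 independent generators:
Total syndromes = 2^2
= 4

4


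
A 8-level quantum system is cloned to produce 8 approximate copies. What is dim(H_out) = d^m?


Output space = H^(tensor 8) where dim(H) = 8
dim = 8^8
= 64 (after 2 factors)
= 512 (after 3 factors)
= 4096 (after 4 factors)
= 32768 (after 5 factors)
= 262144 (after 6 factors)
= 2097152 (after 7 factors)
= 16777216 (after 8 factors)
= 16777216

16777216


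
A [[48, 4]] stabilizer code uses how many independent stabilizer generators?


For an [[n,k]] stabilizer code:
Number of stabilizer generators = n - k
= 48 - 4
= 44

44


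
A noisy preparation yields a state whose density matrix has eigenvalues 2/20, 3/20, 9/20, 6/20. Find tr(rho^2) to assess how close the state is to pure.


tr(rho^2) = sum of eigenvalues squared
= (2/20)^2 + (3/20)^2 + (9/20)^2 + (6/20)^2
= (4 + 9 + 81 + 36) / 400
= 130/400
= 0.3250

0.3250


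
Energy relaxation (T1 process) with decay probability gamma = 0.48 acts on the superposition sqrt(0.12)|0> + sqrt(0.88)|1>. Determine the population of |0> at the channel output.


For amplitude damping with parameter gamma on state sqrt(a)|0> + sqrt(b)|1>:
alpha^2 = 0.12, beta^2 = 0.88
P(|0>) = alpha^2 + gamma * beta^2
= 0.12 + 0.48 * 0.88
= 0.12 + 0.4224
= 0.5424

0.5424


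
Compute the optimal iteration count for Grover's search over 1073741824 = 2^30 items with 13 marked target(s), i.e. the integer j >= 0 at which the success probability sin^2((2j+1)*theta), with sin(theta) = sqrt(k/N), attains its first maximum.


After j Grover iterations the success probability is P(j) = sin^2((2j+1)*theta), where sin(theta) = sqrt(k/N).
N = 2^30 = 1073741824, k = 13
sin(theta) = sqrt(k/N) = 0.0001100326927
theta = arcsin(sqrt(k/N)) = 0.000110032693 rad
P(j) reaches its first maximum when (2j+1)*theta is as close as possible to pi/2, i.e. j = round(pi/(4*theta) - 1/2).
pi/(4*theta) - 1/2 = 7137.3619
(For comparison, the common estimate pi/4 * sqrt(N/k) = 7137.8619; the exact maximiser is used here.)
Optimal iterations = 7137

7137


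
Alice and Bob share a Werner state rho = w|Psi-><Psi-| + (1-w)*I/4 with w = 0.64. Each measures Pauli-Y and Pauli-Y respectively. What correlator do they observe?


|Psi-> = (|01> - |10>)/sqrt(2)
For the pure Bell state, <Y_A Y_B> = -1 (Bell-state Pauli correlator).
The maximally-mixed part I/4 has tr(I/4 * P tensor P) = 0 for any traceless Pauli P.
So <Y_A Y_B>_rho = w * (-1) + (1 - w) * 0
= 0.64 * (-1)
= -0.6400

-0.6400


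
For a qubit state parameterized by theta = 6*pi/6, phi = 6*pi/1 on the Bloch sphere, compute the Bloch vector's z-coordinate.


theta = 3.1416, phi = 18.8496
r_z = cos(theta) = -1.0000

-1.0000


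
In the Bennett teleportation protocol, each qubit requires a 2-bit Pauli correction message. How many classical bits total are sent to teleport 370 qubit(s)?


Quantum teleportation requires 2 classical bits per qubit teleported.
370 qubit(s) -> 2 * 370 = 740 classical bits

740


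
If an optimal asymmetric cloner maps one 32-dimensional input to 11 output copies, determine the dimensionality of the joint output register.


Output space = H^(tensor 11) where dim(H) = 32
dim = 32^11
= 1024 (after 2 factors)
= 32768 (after 3 factors)
= 1048576 (after 4 factors)
= 33554432 (after 5 factors)
= 1073741824 (after 6 factors)
= 34359738368 (after 7 factors)
= 1099511627776 (after 8 factors)
= 35184372088832 (after 9 factors)
= 1125899906842624 (after 10 factors)
= 36028797018963968 (after 11 factors)
= 36028797018963968

36028797018963968


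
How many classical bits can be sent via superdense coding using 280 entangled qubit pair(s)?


Superdense coding allows 2 classical bits per shared entangled pair.
280 pair(s) -> 2 * 280 = 560 classical bits

560


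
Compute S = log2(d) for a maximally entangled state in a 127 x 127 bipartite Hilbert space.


For a maximally entangled state in d x d:
S = log2(d) = log2(127)
= 6.9887

6.9887


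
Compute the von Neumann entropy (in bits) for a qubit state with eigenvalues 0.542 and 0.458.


S = -p*log2(p) - (1-p)*log2(1-p)
p = 0.5420, 1-p = 0.4580
= -0.5420 * log2(0.5420) - 0.4580 * log2(0.4580)
= -(-0.4789) - (-0.5160)
= 0.9949

0.9949


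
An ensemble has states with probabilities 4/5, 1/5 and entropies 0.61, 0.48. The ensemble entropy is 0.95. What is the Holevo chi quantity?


chi = S(rho) - sum_i p_i * S(rho_i)
Weighted entropy = 4/5 * 0.61 + 1/5 * 0.48
= 0.5840
chi = 0.95 - 0.5840
= 0.3660

0.3660


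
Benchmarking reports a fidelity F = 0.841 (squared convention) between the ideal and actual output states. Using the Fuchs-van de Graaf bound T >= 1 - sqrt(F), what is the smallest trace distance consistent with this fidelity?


Fuchs-van de Graaf (squared-fidelity convention): 1 - sqrt(F) <= T <= sqrt(1 - F).
Lower bound: T >= 1 - sqrt(F)
sqrt(F) = sqrt(0.841) = 0.9171
T >= 1 - 0.9171
T >= 0.0829

0.0829


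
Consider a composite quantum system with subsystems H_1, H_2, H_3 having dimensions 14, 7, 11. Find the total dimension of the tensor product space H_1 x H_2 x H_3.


dim(H_1 x H_2 x H_3) = 14 * 7 * 11
= 98 * 11
= 1078

1078


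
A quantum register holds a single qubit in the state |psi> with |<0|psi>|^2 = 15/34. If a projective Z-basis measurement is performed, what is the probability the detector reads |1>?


|alpha|^2 = 15/34 = 0.4412
|beta|^2 = 1 - 15/34 = 19/34 = 0.5588
P(|1>) = |beta|^2 = 0.5588

0.5588


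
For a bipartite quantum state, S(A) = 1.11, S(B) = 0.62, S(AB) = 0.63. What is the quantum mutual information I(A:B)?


I(A:B) = S(A) + S(B) - S(AB)
= 1.11 + 0.62 - 0.63
= 1.1000

1.1000


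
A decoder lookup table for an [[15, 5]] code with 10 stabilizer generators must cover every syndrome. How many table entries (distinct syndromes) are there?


Each stabilizer generator gives a binary (+1 or -1) measurement outcome.
With 10 independent generators:
Total syndromes = 2^10
= 1024

1024


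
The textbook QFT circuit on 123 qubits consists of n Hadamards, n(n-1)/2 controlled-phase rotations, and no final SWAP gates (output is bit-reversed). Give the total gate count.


Hadamard gates: 123
Controlled rotations: n*(n-1)/2 = 123*122/2 = 7503
SWAP gates: 0 (omitted)
Total = 123 + 7503
= 7626

7626


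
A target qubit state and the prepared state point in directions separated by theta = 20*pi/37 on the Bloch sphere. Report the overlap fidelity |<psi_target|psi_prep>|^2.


For states separated by angle theta on Bloch sphere:
F = cos^2(theta/2)
theta = 20*pi/37 = 1.6982
theta/2 = 0.8491
cos(theta/2) = 0.6607
F = 0.4365

0.4365


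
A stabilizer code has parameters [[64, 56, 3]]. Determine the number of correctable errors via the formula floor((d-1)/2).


Code parameters: [[64, 56, 3]], distance d = 3.
Number of correctable errors = floor((d-1)/2)
= floor((3 - 1)/2)
= floor(2/2)
= 1

1


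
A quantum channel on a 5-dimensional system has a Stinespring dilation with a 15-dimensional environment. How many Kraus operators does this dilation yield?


Tracing out the environment in an orthonormal basis {|i>_E} gives Kraus operators K_i = <i|_E U |0>_E.
Number of Kraus operators = dim(H_env) = d_env
= 15

15


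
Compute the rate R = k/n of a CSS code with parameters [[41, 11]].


Code rate R = k/n
= 11/41
= 0.2683

0.2683


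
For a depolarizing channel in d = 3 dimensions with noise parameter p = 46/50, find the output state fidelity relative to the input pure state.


F = (1-p) + p/d
= (1 - 0.9200) + 0.9200/3
= 0.0800 + 0.3067
= 0.3867

0.3867


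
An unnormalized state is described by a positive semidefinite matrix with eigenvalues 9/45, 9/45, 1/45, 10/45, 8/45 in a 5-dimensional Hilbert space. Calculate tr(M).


tr(M) = sum of eigenvalues
= 9/45 + 9/45 + 1/45 + 10/45 + 8/45
= 37/45
= 0.8222

0.8222


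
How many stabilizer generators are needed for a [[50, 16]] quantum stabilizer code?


For an [[n,k]] stabilizer code:
Number of stabilizer generators = n - k
= 50 - 16
= 34

34


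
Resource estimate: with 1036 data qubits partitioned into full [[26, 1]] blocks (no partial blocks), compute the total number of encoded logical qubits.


Each code block uses 26 physical qubits for 1 logical qubit(s).
Number of complete blocks = floor(1036 / 26) = 39
Logical qubits = 39 * 1
= 39

39


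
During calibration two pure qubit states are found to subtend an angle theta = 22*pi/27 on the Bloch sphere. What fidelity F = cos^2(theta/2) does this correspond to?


For states separated by angle theta on Bloch sphere:
F = cos^2(theta/2)
theta = 22*pi/27 = 2.5598
theta/2 = 1.2799
cos(theta/2) = 0.2868
F = 0.0823

0.0823


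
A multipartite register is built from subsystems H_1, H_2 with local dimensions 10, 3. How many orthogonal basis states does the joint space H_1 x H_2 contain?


dim(H_1 x H_2) = 10 * 3
= 30

30


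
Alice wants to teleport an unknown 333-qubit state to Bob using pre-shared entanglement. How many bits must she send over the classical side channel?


Quantum teleportation requires 2 classical bits per qubit teleported.
333 qubit(s) -> 2 * 333 = 666 classical bits

666


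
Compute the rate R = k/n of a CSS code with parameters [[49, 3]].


Code rate R = k/n
= 3/49
= 0.0612

0.0612


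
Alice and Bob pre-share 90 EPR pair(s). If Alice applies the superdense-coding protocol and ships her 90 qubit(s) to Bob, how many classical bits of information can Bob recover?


Superdense coding allows 2 classical bits per shared entangled pair.
90 pair(s) -> 2 * 90 = 180 classical bits

180


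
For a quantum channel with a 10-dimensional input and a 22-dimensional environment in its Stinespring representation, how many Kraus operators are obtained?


Tracing out the environment in an orthonormal basis {|i>_E} gives Kraus operators K_i = <i|_E U |0>_E.
Number of Kraus operators = dim(H_env) = d_env
= 22

22


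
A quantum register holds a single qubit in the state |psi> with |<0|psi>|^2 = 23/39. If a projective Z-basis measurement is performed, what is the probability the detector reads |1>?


|alpha|^2 = 23/39 = 0.5897
|beta|^2 = 1 - 23/39 = 16/39 = 0.4103
P(|1>) = |beta|^2 = 0.4103

0.4103


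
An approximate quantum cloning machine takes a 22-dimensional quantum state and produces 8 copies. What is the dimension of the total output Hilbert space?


Output space = H^(tensor 8) where dim(H) = 22
dim = 22^8
= 484 (after 2 factors)
= 10648 (after 3 factors)
= 234256 (after 4 factors)
= 5153632 (after 5 factors)
= 113379904 (after 6 factors)
= 2494357888 (after 7 factors)
= 54875873536 (after 8 factors)
= 54875873536

54875873536


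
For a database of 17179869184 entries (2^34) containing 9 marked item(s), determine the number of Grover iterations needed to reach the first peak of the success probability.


After j Grover iterations the success probability is P(j) = sin^2((2j+1)*theta), where sin(theta) = sqrt(k/N).
N = 2^34 = 17179869184, k = 9
sin(theta) = sqrt(k/N) = 2.288818359e-05
theta = arcsin(sqrt(k/N)) = 2.28881836e-05 rad
P(j) reaches its first maximum when (2j+1)*theta is as close as possible to pi/2, i.e. j = round(pi/(4*theta) - 1/2).
pi/(4*theta) - 1/2 = 34314.0694
(For comparison, the common estimate pi/4 * sqrt(N/k) = 34314.5694; the exact maximiser is used here.)
Optimal iterations = 34314

34314


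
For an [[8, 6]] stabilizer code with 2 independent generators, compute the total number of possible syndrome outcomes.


Each stabilizer generator gives a binary (+1 or -1) measurement outcome.
With 2 independent generators:
Total syndromes = 2^2
= 4

4


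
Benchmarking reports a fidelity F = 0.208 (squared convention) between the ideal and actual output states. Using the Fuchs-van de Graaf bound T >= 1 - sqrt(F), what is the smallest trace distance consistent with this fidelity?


Fuchs-van de Graaf (squared-fidelity convention): 1 - sqrt(F) <= T <= sqrt(1 - F).
Lower bound: T >= 1 - sqrt(F)
sqrt(F) = sqrt(0.208) = 0.4561
T >= 1 - 0.4561
T >= 0.5439

0.5439


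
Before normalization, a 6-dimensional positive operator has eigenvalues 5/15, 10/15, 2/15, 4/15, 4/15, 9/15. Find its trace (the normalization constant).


tr(M) = sum of eigenvalues
= 5/15 + 10/15 + 2/15 + 4/15 + 4/15 + 9/15
= 34/15
= 2.2667

2.2667


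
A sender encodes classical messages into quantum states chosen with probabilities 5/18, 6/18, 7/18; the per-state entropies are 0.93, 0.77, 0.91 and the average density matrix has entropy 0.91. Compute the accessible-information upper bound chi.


chi = S(rho) - sum_i p_i * S(rho_i)
Weighted entropy = 5/18 * 0.93 + 6/18 * 0.77 + 7/18 * 0.91
= 0.8689
chi = 0.91 - 0.8689
= 0.0411

0.0411


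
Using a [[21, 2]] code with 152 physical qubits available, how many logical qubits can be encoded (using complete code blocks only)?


Each code block uses 21 physical qubits for 2 logical qubit(s).
Number of complete blocks = floor(152 / 21) = 7
Logical qubits = 7 * 2
= 14

14


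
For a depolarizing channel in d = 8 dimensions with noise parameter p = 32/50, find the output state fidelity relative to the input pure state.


F = (1-p) + p/d
= (1 - 0.6400) + 0.6400/8
= 0.3600 + 0.0800
= 0.4400

0.4400


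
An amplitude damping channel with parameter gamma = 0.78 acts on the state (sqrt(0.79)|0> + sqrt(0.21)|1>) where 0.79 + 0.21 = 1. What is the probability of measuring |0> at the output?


For amplitude damping with parameter gamma on state sqrt(a)|0> + sqrt(b)|1>:
alpha^2 = 0.79, beta^2 = 0.21
P(|0>) = alpha^2 + gamma * beta^2
= 0.79 + 0.78 * 0.21
= 0.79 + 0.1638
= 0.9538

0.9538


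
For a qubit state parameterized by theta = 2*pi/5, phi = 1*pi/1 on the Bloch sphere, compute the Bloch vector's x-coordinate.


theta = 1.2566, phi = 3.1416
r_x = sin(theta)*cos(phi) = 0.9511 * -1.0000
r_x = -0.9511

-0.9511


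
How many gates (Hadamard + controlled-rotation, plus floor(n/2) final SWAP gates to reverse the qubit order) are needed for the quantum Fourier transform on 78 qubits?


Hadamard gates: 78
Controlled rotations: n*(n-1)/2 = 78*77/2 = 3003
SWAP gates: floor(n/2) = floor(78/2) = 39
Total = 78 + 3003 + 39
= 3120

3120


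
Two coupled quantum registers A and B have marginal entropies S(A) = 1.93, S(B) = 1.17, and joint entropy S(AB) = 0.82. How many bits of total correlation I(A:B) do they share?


I(A:B) = S(A) + S(B) - S(AB)
= 1.93 + 1.17 - 0.82
= 2.2800

2.2800


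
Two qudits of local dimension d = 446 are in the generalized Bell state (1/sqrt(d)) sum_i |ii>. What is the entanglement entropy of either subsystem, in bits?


For a maximally entangled state in d x d:
S = log2(d) = log2(446)
= 8.8009

8.8009


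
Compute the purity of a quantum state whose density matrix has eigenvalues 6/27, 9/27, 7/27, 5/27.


tr(rho^2) = sum of eigenvalues squared
= (6/27)^2 + (9/27)^2 + (7/27)^2 + (5/27)^2
= (36 + 81 + 49 + 25) / 729
= 191/729
= 0.2620

0.2620


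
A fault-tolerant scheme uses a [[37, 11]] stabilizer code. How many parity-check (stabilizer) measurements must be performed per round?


For an [[n,k]] stabilizer code:
Number of stabilizer generators = n - k
= 37 - 11
= 26

26


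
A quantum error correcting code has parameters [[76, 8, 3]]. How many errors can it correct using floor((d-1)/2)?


Code parameters: [[76, 8, 3]], distance d = 3.
Number of correctable errors = floor((d-1)/2)
= floor((3 - 1)/2)
= floor(2/2)
= 1

1


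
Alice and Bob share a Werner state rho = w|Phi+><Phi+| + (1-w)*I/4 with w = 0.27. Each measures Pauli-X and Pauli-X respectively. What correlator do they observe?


|Phi+> = (|00> + |11>)/sqrt(2)
For the pure Bell state, <X_A X_B> = +1 (Bell-state Pauli correlator).
The maximally-mixed part I/4 has tr(I/4 * P tensor P) = 0 for any traceless Pauli P.
So <X_A X_B>_rho = w * (+1) + (1 - w) * 0
= 0.27 * (+1)
= 0.2700

0.2700


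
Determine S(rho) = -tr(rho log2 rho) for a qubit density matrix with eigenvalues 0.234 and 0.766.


S = -p*log2(p) - (1-p)*log2(1-p)
p = 0.2340, 1-p = 0.7660
= -0.2340 * log2(0.2340) - 0.7660 * log2(0.7660)
= -(-0.4903) - (-0.2946)
= 0.7849

0.7849


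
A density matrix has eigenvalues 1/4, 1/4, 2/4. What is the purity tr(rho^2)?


tr(rho^2) = sum of eigenvalues squared
= (1/4)^2 + (1/4)^2 + (2/4)^2
= (1 + 1 + 4) / 16
= 6/16
= 0.3750

0.3750


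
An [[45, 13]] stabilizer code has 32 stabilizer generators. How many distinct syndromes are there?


Each stabilizer generator gives a binary (+1 or -1) measurement outcome.
With 32 independent generators:
Total syndromes = 2^32
= 4294967296

4294967296


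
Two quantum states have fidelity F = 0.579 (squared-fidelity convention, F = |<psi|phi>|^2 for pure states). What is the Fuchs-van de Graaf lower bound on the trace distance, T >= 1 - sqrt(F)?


Fuchs-van de Graaf (squared-fidelity convention): 1 - sqrt(F) <= T <= sqrt(1 - F).
Lower bound: T >= 1 - sqrt(F)
sqrt(F) = sqrt(0.579) = 0.7609
T >= 1 - 0.7609
T >= 0.2391

0.2391


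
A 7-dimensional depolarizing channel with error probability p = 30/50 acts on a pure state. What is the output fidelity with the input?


F = (1-p) + p/d
= (1 - 0.6000) + 0.6000/7
= 0.4000 + 0.0857
= 0.4857

0.4857


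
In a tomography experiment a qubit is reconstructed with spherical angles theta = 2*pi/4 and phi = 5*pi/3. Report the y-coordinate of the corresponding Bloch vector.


theta = 1.5708, phi = 5.2360
r_y = sin(theta)*sin(phi) = 1.0000 * -0.8660
r_y = -0.8660

-0.8660


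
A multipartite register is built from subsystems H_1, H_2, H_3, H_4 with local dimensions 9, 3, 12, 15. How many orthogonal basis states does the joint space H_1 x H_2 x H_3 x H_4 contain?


dim(H_1 x H_2 x H_3 x H_4) = 9 * 3 * 12 * 15
= 27 * 12 * 15
= 324 * 15
= 4860

4860


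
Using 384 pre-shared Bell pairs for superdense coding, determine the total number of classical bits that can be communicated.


Superdense coding allows 2 classical bits per shared entangled pair.
384 pair(s) -> 2 * 384 = 768 classical bits

768


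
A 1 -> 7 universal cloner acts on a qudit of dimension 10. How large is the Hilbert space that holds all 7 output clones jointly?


Output space = H^(tensor 7) where dim(H) = 10
dim = 10^7
= 100 (after 2 factors)
= 1000 (after 3 factors)
= 10000 (after 4 factors)
= 100000 (after 5 factors)
= 1000000 (after 6 factors)
= 10000000 (after 7 factors)
= 10000000

10000000


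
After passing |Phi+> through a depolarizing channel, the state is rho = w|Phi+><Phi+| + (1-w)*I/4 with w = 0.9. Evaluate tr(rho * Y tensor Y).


|Phi+> = (|00> + |11>)/sqrt(2)
For the pure Bell state, <Y_A Y_B> = -1 (Bell-state Pauli correlator).
The maximally-mixed part I/4 has tr(I/4 * P tensor P) = 0 for any traceless Pauli P.
So <Y_A Y_B>_rho = w * (-1) + (1 - w) * 0
= 0.9 * (-1)
= -0.9000

-0.9000


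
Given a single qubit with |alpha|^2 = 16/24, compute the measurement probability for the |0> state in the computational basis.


|alpha|^2 = 16/24 = 0.6667
|beta|^2 = 1 - 16/24 = 8/24 = 0.3333
P(|0>) = |alpha|^2 = 0.6667

0.6667


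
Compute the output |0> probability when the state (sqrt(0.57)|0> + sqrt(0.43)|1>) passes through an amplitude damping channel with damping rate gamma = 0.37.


For amplitude damping with parameter gamma on state sqrt(a)|0> + sqrt(b)|1>:
alpha^2 = 0.57, beta^2 = 0.43
P(|0>) = alpha^2 + gamma * beta^2
= 0.57 + 0.37 * 0.43
= 0.57 + 0.1591
= 0.7291

0.7291


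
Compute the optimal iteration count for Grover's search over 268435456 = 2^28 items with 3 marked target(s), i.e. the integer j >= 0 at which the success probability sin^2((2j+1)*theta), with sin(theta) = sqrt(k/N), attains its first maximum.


After j Grover iterations the success probability is P(j) = sin^2((2j+1)*theta), where sin(theta) = sqrt(k/N).
N = 2^28 = 268435456, k = 3
sin(theta) = sqrt(k/N) = 0.0001057159917
theta = arcsin(sqrt(k/N)) = 0.0001057159919 rad
P(j) reaches its first maximum when (2j+1)*theta is as close as possible to pi/2, i.e. j = round(pi/(4*theta) - 1/2).
pi/(4*theta) - 1/2 = 7428.8222
(For comparison, the common estimate pi/4 * sqrt(N/k) = 7429.3222; the exact maximiser is used here.)
Optimal iterations = 7429

7429


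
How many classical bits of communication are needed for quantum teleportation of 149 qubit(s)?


Quantum teleportation requires 2 classical bits per qubit teleported.
149 qubit(s) -> 2 * 149 = 298 classical bits

298


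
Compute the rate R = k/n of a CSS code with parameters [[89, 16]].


Code rate R = k/n
= 16/89
= 0.1798

0.1798


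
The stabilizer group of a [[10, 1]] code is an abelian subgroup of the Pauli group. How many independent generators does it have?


For an [[n,k]] stabilizer code:
Number of stabilizer generators = n - k
= 10 - 1
= 9

9


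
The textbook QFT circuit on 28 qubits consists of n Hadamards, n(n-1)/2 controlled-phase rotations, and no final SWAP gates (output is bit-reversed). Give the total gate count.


Hadamard gates: 28
Controlled rotations: n*(n-1)/2 = 28*27/2 = 378
SWAP gates: 0 (omitted)
Total = 28 + 378
= 406

406


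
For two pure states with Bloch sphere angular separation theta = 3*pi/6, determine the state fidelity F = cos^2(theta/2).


For states separated by angle theta on Bloch sphere:
F = cos^2(theta/2)
theta = 3*pi/6 = 1.5708
theta/2 = 0.7854
cos(theta/2) = 0.7071
F = 0.5000

0.5000


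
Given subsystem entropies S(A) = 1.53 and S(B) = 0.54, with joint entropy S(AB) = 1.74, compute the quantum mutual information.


I(A:B) = S(A) + S(B) - S(AB)
= 1.53 + 0.54 - 1.74
= 0.3300

0.3300


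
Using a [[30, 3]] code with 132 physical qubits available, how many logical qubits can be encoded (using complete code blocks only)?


Each code block uses 30 physical qubits for 3 logical qubit(s).
Number of complete blocks = floor(132 / 30) = 4
Logical qubits = 4 * 3
= 12

12


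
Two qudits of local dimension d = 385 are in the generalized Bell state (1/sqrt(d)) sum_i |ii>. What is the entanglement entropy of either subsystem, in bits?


For a maximally entangled state in d x d:
S = log2(d) = log2(385)
= 8.5887

8.5887


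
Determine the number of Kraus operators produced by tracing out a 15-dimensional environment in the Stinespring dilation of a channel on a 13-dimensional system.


Tracing out the environment in an orthonormal basis {|i>_E} gives Kraus operators K_i = <i|_E U |0>_E.
Number of Kraus operators = dim(H_env) = d_env
= 15

15


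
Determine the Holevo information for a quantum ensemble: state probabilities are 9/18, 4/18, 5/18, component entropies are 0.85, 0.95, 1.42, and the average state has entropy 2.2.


chi = S(rho) - sum_i p_i * S(rho_i)
Weighted entropy = 9/18 * 0.85 + 4/18 * 0.95 + 5/18 * 1.42
= 1.0306
chi = 2.2 - 1.0306
= 1.1694

1.1694


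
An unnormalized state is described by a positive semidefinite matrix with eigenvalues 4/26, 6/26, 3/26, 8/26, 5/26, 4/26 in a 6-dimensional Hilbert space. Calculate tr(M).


tr(M) = sum of eigenvalues
= 4/26 + 6/26 + 3/26 + 8/26 + 5/26 + 4/26
= 30/26
= 1.1538

1.1538


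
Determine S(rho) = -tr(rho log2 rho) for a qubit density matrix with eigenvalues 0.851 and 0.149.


S = -p*log2(p) - (1-p)*log2(1-p)
p = 0.8510, 1-p = 0.1490
= -0.8510 * log2(0.8510) - 0.1490 * log2(0.1490)
= -(-0.1981) - (-0.4092)
= 0.6073

0.6073


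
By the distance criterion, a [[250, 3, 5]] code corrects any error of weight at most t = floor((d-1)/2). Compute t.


Code parameters: [[250, 3, 5]], distance d = 5.
Number of correctable errors = floor((d-1)/2)
= floor((5 - 1)/2)
= floor(4/2)
= 2

2


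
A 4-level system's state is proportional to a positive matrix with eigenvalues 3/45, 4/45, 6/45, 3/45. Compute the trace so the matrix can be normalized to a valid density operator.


tr(M) = sum of eigenvalues
= 3/45 + 4/45 + 6/45 + 3/45
= 16/45
= 0.3556

0.3556


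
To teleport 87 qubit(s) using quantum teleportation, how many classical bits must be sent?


Quantum teleportation requires 2 classical bits per qubit teleported.
87 qubit(s) -> 2 * 87 = 174 classical bits

174


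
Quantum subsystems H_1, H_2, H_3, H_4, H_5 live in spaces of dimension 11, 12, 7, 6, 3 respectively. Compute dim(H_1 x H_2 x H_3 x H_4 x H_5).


dim(H_1 x H_2 x H_3 x H_4 x H_5) = 11 * 12 * 7 * 6 * 3
= 132 * 7 * 6 * 3
= 924 * 6 * 3
= 5544 * 3
= 16632

16632


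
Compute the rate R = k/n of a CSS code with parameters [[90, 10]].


Code rate R = k/n
= 10/90
= 0.1111

0.1111


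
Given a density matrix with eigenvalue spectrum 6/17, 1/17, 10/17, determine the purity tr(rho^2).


tr(rho^2) = sum of eigenvalues squared
= (6/17)^2 + (1/17)^2 + (10/17)^2
= (36 + 1 + 100) / 289
= 137/289
= 0.4740

0.4740


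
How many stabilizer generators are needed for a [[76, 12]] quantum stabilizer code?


For an [[n,k]] stabilizer code:
Number of stabilizer generators = n - k
= 76 - 12
= 64

64


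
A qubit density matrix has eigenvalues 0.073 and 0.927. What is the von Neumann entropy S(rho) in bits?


S = -p*log2(p) - (1-p)*log2(1-p)
p = 0.0730, 1-p = 0.9270
= -0.0730 * log2(0.0730) - 0.9270 * log2(0.9270)
= -(-0.2756) - (-0.1014)
= 0.3770

0.3770


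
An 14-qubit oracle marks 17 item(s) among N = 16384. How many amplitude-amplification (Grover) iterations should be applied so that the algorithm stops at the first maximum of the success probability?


After j Grover iterations the success probability is P(j) = sin^2((2j+1)*theta), where sin(theta) = sqrt(k/N).
N = 2^14 = 16384, k = 17
sin(theta) = sqrt(k/N) = 0.0322117627
theta = arcsin(sqrt(k/N)) = 0.03221733578 rad
P(j) reaches its first maximum when (2j+1)*theta is as close as possible to pi/2, i.e. j = round(pi/(4*theta) - 1/2).
pi/(4*theta) - 1/2 = 23.8781
(For comparison, the common estimate pi/4 * sqrt(N/k) = 24.3823; the exact maximiser is used here.)
Optimal iterations = 24

24


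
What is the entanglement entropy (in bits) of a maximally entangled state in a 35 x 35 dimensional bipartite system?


For a maximally entangled state in d x d:
S = log2(d) = log2(35)
= 5.1293

5.1293


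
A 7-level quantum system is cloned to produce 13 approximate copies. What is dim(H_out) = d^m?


Output space = H^(tensor 13) where dim(H) = 7
dim = 7^13
= 49 (after 2 factors)
= 343 (after 3 factors)
= 2401 (after 4 factors)
= 16807 (after 5 factors)
= 117649 (after 6 factors)
= 823543 (after 7 factors)
= 5764801 (after 8 factors)
= 40353607 (after 9 factors)
= 282475249 (after 10 factors)
= 1977326743 (after 11 factors)
= 13841287201 (after 12 factors)
= 96889010407 (after 13 factors)
= 96889010407

96889010407


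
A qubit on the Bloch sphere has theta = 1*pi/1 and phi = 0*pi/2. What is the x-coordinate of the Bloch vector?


theta = 3.1416, phi = 0.0000
r_x = sin(theta)*cos(phi) = 0.0000 * 1.0000
r_x = 0.0000

0.0000


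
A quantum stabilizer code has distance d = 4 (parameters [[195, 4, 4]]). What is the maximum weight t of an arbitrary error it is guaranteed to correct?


Code parameters: [[195, 4, 4]], distance d = 4.
Number of correctable errors = floor((d-1)/2)
= floor((4 - 1)/2)
= floor(3/2)
= 1

1


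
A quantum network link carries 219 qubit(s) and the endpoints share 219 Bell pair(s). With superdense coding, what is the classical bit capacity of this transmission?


Superdense coding allows 2 classical bits per shared entangled pair.
219 pair(s) -> 2 * 219 = 438 classical bits

438


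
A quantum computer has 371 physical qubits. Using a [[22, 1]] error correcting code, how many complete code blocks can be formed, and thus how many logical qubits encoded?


Each code block uses 22 physical qubits for 1 logical qubit(s).
Number of complete blocks = floor(371 / 22) = 16
Logical qubits = 16 * 1
= 16

16


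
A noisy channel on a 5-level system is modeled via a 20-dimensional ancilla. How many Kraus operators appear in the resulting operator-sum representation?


Tracing out the environment in an orthonormal basis {|i>_E} gives Kraus operators K_i = <i|_E U |0>_E.
Number of Kraus operators = dim(H_env) = d_env
= 20

20


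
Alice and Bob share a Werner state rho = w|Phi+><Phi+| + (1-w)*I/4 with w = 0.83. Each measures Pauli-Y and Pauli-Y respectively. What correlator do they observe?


|Phi+> = (|00> + |11>)/sqrt(2)
For the pure Bell state, <Y_A Y_B> = -1 (Bell-state Pauli correlator).
The maximally-mixed part I/4 has tr(I/4 * P tensor P) = 0 for any traceless Pauli P.
So <Y_A Y_B>_rho = w * (-1) + (1 - w) * 0
= 0.83 * (-1)
= -0.8300

-0.8300


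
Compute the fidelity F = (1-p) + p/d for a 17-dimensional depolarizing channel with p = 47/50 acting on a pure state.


F = (1-p) + p/d
= (1 - 0.9400) + 0.9400/17
= 0.0600 + 0.0553
= 0.1153

0.1153


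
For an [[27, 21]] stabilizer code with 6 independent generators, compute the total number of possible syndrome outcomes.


Each stabilizer generator gives a binary (+1 or -1) measurement outcome.
With 6 independent generators:
Total syndromes = 2^6
= 64

64


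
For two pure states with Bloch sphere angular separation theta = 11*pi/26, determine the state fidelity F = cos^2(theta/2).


For states separated by angle theta on Bloch sphere:
F = cos^2(theta/2)
theta = 11*pi/26 = 1.3291
theta/2 = 0.6646
cos(theta/2) = 0.7872
F = 0.6197

0.6197


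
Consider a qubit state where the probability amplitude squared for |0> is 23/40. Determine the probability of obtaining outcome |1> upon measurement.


|alpha|^2 = 23/40 = 0.5750
|beta|^2 = 1 - 23/40 = 17/40 = 0.4250
P(|1>) = |beta|^2 = 0.4250

0.4250


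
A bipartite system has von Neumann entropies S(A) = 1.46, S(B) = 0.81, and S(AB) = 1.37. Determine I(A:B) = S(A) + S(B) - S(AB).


I(A:B) = S(A) + S(B) - S(AB)
= 1.46 + 0.81 - 1.37
= 0.9000

0.9000


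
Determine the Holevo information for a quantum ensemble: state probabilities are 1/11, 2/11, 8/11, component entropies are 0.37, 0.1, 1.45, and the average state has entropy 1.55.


chi = S(rho) - sum_i p_i * S(rho_i)
Weighted entropy = 1/11 * 0.37 + 2/11 * 0.1 + 8/11 * 1.45
= 1.1064
chi = 1.55 - 1.1064
= 0.4436

0.4436


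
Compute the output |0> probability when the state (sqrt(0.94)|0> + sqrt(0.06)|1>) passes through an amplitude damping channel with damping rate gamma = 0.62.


For amplitude damping with parameter gamma on state sqrt(a)|0> + sqrt(b)|1>:
alpha^2 = 0.94, beta^2 = 0.06
P(|0>) = alpha^2 + gamma * beta^2
= 0.94 + 0.62 * 0.06
= 0.94 + 0.0372
= 0.9772

0.9772


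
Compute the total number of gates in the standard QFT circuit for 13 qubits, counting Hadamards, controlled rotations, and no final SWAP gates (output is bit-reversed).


Hadamard gates: 13
Controlled rotations: n*(n-1)/2 = 13*12/2 = 78
SWAP gates: 0 (omitted)
Total = 13 + 78
= 91

91


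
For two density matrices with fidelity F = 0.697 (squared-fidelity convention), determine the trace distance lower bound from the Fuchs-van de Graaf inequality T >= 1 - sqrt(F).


Fuchs-van de Graaf (squared-fidelity convention): 1 - sqrt(F) <= T <= sqrt(1 - F).
Lower bound: T >= 1 - sqrt(F)
sqrt(F) = sqrt(0.697) = 0.8349
T >= 1 - 0.8349
T >= 0.1651

0.1651


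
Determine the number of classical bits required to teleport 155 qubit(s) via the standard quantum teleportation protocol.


Quantum teleportation requires 2 classical bits per qubit teleported.
155 qubit(s) -> 2 * 155 = 310 classical bits

310


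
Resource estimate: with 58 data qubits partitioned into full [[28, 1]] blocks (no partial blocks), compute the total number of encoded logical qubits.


Each code block uses 28 physical qubits for 1 logical qubit(s).
Number of complete blocks = floor(58 / 28) = 2
Logical qubits = 2 * 1
= 2

2


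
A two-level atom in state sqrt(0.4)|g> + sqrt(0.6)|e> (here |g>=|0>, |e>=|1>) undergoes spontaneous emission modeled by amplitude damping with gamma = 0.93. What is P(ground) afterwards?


For amplitude damping with parameter gamma on state sqrt(a)|0> + sqrt(b)|1>:
alpha^2 = 0.4, beta^2 = 0.6
P(|0>) = alpha^2 + gamma * beta^2
= 0.4 + 0.93 * 0.6
= 0.4 + 0.5580
= 0.9580

0.9580


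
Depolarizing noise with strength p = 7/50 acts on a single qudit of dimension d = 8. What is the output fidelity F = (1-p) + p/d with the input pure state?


F = (1-p) + p/d
= (1 - 0.1400) + 0.1400/8
= 0.8600 + 0.0175
= 0.8775

0.8775


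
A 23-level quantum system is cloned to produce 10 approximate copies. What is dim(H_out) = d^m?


Output space = H^(tensor 10) where dim(H) = 23
dim = 23^10
= 529 (after 2 factors)
= 12167 (after 3 factors)
= 279841 (after 4 factors)
= 6436343 (after 5 factors)
= 148035889 (after 6 factors)
= 3404825447 (after 7 factors)
= 78310985281 (after 8 factors)
= 1801152661463 (after 9 factors)
= 41426511213649 (after 10 factors)
= 41426511213649

41426511213649


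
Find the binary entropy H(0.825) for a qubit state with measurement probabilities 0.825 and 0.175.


S = -p*log2(p) - (1-p)*log2(1-p)
p = 0.8250, 1-p = 0.1750
= -0.8250 * log2(0.8250) - 0.1750 * log2(0.1750)
= -(-0.2290) - (-0.4401)
= 0.6690

0.6690


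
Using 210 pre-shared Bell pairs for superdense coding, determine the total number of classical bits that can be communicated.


Superdense coding allows 2 classical bits per shared entangled pair.
210 pair(s) -> 2 * 210 = 420 classical bits

420


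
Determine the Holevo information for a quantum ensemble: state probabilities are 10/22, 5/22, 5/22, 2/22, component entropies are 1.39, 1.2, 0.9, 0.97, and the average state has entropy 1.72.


chi = S(rho) - sum_i p_i * S(rho_i)
Weighted entropy = 10/22 * 1.39 + 5/22 * 1.2 + 5/22 * 0.9 + 2/22 * 0.97
= 1.1973
chi = 1.72 - 1.1973
= 0.5227

0.5227


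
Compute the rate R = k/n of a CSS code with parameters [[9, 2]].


Code rate R = k/n
= 2/9
= 0.2222

0.2222


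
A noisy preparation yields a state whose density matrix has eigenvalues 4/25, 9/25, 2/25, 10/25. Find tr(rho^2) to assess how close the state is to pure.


tr(rho^2) = sum of eigenvalues squared
= (4/25)^2 + (9/25)^2 + (2/25)^2 + (10/25)^2
= (16 + 81 + 4 + 100) / 625
= 201/625
= 0.3216

0.3216


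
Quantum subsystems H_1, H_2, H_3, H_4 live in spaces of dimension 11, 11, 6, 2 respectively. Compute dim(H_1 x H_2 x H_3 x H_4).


dim(H_1 x H_2 x H_3 x H_4) = 11 * 11 * 6 * 2
= 121 * 6 * 2
= 726 * 2
= 1452

1452


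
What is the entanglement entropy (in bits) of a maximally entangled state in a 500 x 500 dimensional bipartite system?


For a maximally entangled state in d x d:
S = log2(d) = log2(500)
= 8.9658

8.9658


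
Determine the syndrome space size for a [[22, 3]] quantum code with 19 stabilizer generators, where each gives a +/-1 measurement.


Each stabilizer generator gives a binary (+1 or -1) measurement outcome.
With 19 independent generators:
Total syndromes = 2^19
= 524288

524288


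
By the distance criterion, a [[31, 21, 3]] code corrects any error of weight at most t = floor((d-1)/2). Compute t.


Code parameters: [[31, 21, 3]], distance d = 3.
Number of correctable errors = floor((d-1)/2)
= floor((3 - 1)/2)
= floor(2/2)
= 1

1


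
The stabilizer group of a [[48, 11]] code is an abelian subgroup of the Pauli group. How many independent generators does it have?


For an [[n,k]] stabilizer code:
Number of stabilizer generators = n - k
= 48 - 11
= 37

37


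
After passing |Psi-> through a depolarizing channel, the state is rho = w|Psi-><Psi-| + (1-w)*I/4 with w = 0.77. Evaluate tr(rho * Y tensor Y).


|Psi-> = (|01> - |10>)/sqrt(2)
For the pure Bell state, <Y_A Y_B> = -1 (Bell-state Pauli correlator).
The maximally-mixed part I/4 has tr(I/4 * P tensor P) = 0 for any traceless Pauli P.
So <Y_A Y_B>_rho = w * (-1) + (1 - w) * 0
= 0.77 * (-1)
= -0.7700

-0.7700


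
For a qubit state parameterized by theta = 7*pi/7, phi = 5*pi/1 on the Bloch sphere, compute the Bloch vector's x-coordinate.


theta = 3.1416, phi = 15.7080
r_x = sin(theta)*cos(phi) = 0.0000 * -1.0000
r_x = 0.0000

0.0000
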